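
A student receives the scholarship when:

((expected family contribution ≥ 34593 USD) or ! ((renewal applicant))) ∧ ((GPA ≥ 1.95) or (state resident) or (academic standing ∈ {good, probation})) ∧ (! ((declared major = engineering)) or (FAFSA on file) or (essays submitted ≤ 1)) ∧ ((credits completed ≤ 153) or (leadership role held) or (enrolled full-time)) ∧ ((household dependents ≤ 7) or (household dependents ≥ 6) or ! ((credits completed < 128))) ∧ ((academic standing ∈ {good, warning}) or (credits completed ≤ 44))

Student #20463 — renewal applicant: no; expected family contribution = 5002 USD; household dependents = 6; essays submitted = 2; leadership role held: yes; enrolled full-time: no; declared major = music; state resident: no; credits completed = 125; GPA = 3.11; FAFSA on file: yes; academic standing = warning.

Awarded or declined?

Awarded

Atomic conditions:
  expected family contribution ≥ 34593 USD: 5002 ≥ 34593 is false
  renewal applicant: no → false
  GPA ≥ 1.95: 3.11 ≥ 1.95 is true
  state resident: no → false
  academic standing ∈ {good, probation}: warning is not in the set → false
  declared major = engineering: music == engineering is false
  FAFSA on file: yes → true
  essays submitted ≤ 1: 2 ≤ 1 is false
  credits completed ≤ 153: 125 ≤ 153 is true
  leadership role held: yes → true
  enrolled full-time: no → false
  household dependents ≤ 7: 6 ≤ 7 is true
  household dependents ≥ 6: 6 ≥ 6 is true
  credits completed < 128: 125 < 128 is true
  academic standing ∈ {good, warning}: warning is in the set → true
  credits completed ≤ 44: 125 ≤ 44 is false
Combine:
[1.2] NOT false = true
[1] false OR true = true
[2] true OR false OR false = true
[3.1] NOT false = true
[3] true OR true OR false = true
[4] true OR true OR false = true
[5.3] NOT true = false
[5] true OR true OR false = true
[6] true OR false = true
[root] true AND true AND true AND true AND true AND true = true
Overall: true → awarded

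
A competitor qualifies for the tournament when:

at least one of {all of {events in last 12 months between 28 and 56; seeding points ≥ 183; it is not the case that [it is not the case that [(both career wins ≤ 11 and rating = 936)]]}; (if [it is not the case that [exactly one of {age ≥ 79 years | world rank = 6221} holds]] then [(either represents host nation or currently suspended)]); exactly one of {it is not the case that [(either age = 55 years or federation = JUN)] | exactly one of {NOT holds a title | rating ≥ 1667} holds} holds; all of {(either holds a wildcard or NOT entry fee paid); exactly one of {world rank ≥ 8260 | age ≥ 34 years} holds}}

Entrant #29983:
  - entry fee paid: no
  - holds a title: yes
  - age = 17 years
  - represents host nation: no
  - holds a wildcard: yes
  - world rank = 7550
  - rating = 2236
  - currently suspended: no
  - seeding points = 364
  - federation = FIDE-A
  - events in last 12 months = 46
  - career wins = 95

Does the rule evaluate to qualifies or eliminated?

Eliminated

Atomic conditions:
  events in last 12 months between 28 and 56: 46 in [28, 56] is true
  seeding points ≥ 183: 364 ≥ 183 is true
  career wins ≤ 11: 95 ≤ 11 is false
  rating = 936: 2236 == 936 is false
  age ≥ 79 years: 17 ≥ 79 is false
  world rank = 6221: 7550 == 6221 is false
  represents host nation: no → false
  currently suspended: no → false
  age = 55 years: 17 == 55 is false
  federation = JUN: FIDE-A == JUN is false
  NOT holds a title: yes → false
  rating ≥ 1667: 2236 ≥ 1667 is true
  holds a wildcard: yes → true
  NOT entry fee paid: no → true
  world rank ≥ 8260: 7550 ≥ 8260 is false
  age ≥ 34 years: 17 ≥ 34 is false
Combine:
[1.3.1.1] false AND false = false
[1.3.1] NOT false = true
[1.3] NOT true = false
[1] true AND true AND false = false
[2.1.1] exactly-one(false, false) = false
[2.1] NOT false = true
[2.2] false OR false = false
[2] true → false = false
[3.1.1] false OR false = false
[3.1] NOT false = true
[3.2] exactly-one(false, true) = true
[3] exactly-one(true, true) = false
[4.1] true OR true = true
[4.2] exactly-one(false, false) = false
[4] true AND false = false
[root] false OR false OR false OR false = false
Overall: false → eliminated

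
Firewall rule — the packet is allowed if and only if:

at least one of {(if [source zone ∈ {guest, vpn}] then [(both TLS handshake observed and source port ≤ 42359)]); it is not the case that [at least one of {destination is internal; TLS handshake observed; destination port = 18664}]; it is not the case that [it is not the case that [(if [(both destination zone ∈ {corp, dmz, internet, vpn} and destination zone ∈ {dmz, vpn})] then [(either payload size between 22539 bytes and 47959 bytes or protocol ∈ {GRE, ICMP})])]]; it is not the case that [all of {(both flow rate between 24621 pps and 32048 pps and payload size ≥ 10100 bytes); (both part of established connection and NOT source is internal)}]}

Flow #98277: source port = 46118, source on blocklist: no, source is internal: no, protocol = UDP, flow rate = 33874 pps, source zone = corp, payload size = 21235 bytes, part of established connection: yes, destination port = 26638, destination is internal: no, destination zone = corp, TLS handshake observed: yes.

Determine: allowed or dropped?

Atomic conditions:
  source zone ∈ {guest, vpn}: corp is not in the set → false
  TLS handshake observed: yes → true
  source port ≤ 42359: 46118 ≤ 42359 is false
  destination is internal: no → false
  destination port = 18664: 26638 == 18664 is false
  destination zone ∈ {corp, dmz, internet, vpn}: corp is in the set → true
  destination zone ∈ {dmz, vpn}: corp is not in the set → false
  payload size between 22539 bytes and 47959 bytes: 21235 in [22539, 47959] is false
  protocol ∈ {GRE, ICMP}: UDP is not in the set → false
  flow rate between 24621 pps and 32048 pps: 33874 in [24621, 32048] is false
  payload size ≥ 10100 bytes: 21235 ≥ 10100 is true
  part of established connection: yes → true
  NOT source is internal: no → true
Combine:
[1.2] true AND false = false
[1] false → false (antecedent false ⇒ implication holds) = true
[2.1] false OR true OR false = true
[2] NOT true = false
[3.1.1.1] true AND false = false
[3.1.1.2] false OR false = false
[3.1.1] false → false (antecedent false ⇒ implication holds) = true
[3.1] NOT true = false
[3] NOT false = true
[4.1.1] false AND true = false
[4.1.2] true AND true = true
[4.1] false AND true = false
[4] NOT false = true
[root] true OR false OR true OR true = true
Overall: true → allowed

Allowed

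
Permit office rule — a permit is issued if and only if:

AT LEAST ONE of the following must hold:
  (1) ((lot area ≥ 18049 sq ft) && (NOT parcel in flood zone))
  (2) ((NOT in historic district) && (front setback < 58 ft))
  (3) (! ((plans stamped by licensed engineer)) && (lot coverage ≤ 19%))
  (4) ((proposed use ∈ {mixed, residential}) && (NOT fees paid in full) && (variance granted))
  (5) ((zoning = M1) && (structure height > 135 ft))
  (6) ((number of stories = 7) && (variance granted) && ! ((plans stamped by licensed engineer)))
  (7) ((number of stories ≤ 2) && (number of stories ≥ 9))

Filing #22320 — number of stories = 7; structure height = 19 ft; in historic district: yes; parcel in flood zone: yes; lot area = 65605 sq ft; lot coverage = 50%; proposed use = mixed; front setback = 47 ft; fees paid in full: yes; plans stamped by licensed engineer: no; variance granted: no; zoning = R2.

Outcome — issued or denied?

Atomic conditions:
  lot area ≥ 18049 sq ft: 65605 ≥ 18049 is true
  NOT parcel in flood zone: yes → false
  NOT in historic district: yes → false
  front setback < 58 ft: 47 < 58 is true
  plans stamped by licensed engineer: no → false
  lot coverage ≤ 19%: 50 ≤ 19 is false
  proposed use ∈ {mixed, residential}: mixed is in the set → true
  NOT fees paid in full: yes → false
  variance granted: no → false
  zoning = M1: R2 == M1 is false
  structure height > 135 ft: 19 > 135 is false
  number of stories = 7: 7 == 7 is true
  number of stories ≤ 2: 7 ≤ 2 is false
  number of stories ≥ 9: 7 ≥ 9 is false
Combine:
[1] true AND false = false
[2] false AND true = false
[3.1] NOT false = true
[3] true AND false = false
[4] true AND false AND false = false
[5] false AND false = false
[6.3] NOT false = true
[6] true AND false AND true = false
[7] false AND false = false
[root] false OR false OR false OR false OR false OR false OR false = false
Overall: false → denied

Denied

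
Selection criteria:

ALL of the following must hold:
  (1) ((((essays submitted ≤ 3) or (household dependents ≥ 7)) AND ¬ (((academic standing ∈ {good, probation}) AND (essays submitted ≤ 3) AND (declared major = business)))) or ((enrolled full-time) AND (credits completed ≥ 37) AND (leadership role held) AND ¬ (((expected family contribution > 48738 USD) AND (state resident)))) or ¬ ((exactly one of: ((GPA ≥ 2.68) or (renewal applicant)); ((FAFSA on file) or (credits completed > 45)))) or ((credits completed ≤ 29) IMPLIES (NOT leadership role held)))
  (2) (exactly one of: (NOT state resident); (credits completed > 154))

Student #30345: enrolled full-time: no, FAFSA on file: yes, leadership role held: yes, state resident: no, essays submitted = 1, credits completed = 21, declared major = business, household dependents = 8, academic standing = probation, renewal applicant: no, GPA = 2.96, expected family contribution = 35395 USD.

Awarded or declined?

Atomic conditions:
  essays submitted ≤ 3: 1 ≤ 3 is true
  household dependents ≥ 7: 8 ≥ 7 is true
  academic standing ∈ {good, probation}: probation is in the set → true
  declared major = business: business == business is true
  enrolled full-time: no → false
  credits completed ≥ 37: 21 ≥ 37 is false
  leadership role held: yes → true
  expected family contribution > 48738 USD: 35395 > 48738 is false
  state resident: no → false
  GPA ≥ 2.68: 2.96 ≥ 2.68 is true
  renewal applicant: no → false
  FAFSA on file: yes → true
  credits completed > 45: 21 > 45 is false
  credits completed ≤ 29: 21 ≤ 29 is true
  NOT leadership role held: yes → false
  NOT state resident: no → true
  credits completed > 154: 21 > 154 is false
Combine:
[1.1.1] true OR true = true
[1.1.2.1] true AND true AND true = true
[1.1.2] NOT true = false
[1.1] true AND false = false
[1.2.4.1] false AND false = false
[1.2.4] NOT false = true
[1.2] false AND false AND true AND true = false
[1.3.1.1] true OR false = true
[1.3.1.2] true OR false = true
[1.3.1] exactly-one(true, true) = false
[1.3] NOT false = true
[1.4] true → false = false
[1] false OR false OR true OR false = true
[2] exactly-one(true, false) = true
[root] true AND true = true
Overall: true → awarded

Awarded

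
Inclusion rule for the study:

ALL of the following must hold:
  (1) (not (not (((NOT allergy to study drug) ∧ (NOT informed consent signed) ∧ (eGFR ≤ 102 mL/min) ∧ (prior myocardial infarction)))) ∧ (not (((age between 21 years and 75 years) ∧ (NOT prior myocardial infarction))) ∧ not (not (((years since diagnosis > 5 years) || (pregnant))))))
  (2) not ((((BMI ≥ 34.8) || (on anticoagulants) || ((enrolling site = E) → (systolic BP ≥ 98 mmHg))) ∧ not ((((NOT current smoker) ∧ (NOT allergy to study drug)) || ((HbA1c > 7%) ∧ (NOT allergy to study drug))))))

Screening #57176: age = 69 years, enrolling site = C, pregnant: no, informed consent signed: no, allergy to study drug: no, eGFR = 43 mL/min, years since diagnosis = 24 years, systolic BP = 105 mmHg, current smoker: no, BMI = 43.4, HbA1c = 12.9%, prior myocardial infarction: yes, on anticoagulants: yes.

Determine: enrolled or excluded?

Enrolled

Atomic conditions:
  NOT allergy to study drug: no → true
  NOT informed consent signed: no → true
  eGFR ≤ 102 mL/min: 43 ≤ 102 is true
  prior myocardial infarction: yes → true
  age between 21 years and 75 years: 69 in [21, 75] is true
  NOT prior myocardial infarction: yes → false
  years since diagnosis > 5 years: 24 > 5 is true
  pregnant: no → false
  BMI ≥ 34.8: 43.4 ≥ 34.8 is true
  on anticoagulants: yes → true
  enrolling site = E: C == E is false
  systolic BP ≥ 98 mmHg: 105 ≥ 98 is true
  NOT current smoker: no → true
  HbA1c > 7%: 12.9 > 7 is true
Combine:
[1.1.1.1] true AND true AND true AND true = true
[1.1.1] NOT true = false
[1.1] NOT false = true
[1.2.1.1] true AND false = false
[1.2.1] NOT false = true
[1.2.2.1.1] true OR false = true
[1.2.2.1] NOT true = false
[1.2.2] NOT false = true
[1.2] true AND true = true
[1] true AND true = true
[2.1.1.3] false → true (antecedent false ⇒ implication holds) = true
[2.1.1] true OR true OR true = true
[2.1.2.1.1] true AND true = true
[2.1.2.1.2] true AND true = true
[2.1.2.1] true OR true = true
[2.1.2] NOT true = false
[2.1] true AND false = false
[2] NOT false = true
[root] true AND true = true
Overall: true → enrolled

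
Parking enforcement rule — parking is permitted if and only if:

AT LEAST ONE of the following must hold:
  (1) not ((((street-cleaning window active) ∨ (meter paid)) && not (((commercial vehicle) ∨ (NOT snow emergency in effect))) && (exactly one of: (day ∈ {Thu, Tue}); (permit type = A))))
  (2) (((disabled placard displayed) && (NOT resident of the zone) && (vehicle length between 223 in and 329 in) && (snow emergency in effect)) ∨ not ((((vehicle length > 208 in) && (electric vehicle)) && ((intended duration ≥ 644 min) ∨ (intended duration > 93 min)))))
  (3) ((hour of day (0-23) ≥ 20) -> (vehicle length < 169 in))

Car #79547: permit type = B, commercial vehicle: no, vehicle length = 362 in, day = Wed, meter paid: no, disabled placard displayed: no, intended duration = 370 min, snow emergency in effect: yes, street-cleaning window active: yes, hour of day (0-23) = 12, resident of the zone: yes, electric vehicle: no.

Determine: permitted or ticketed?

Atomic conditions:
  street-cleaning window active: yes → true
  meter paid: no → false
  commercial vehicle: no → false
  NOT snow emergency in effect: yes → false
  day ∈ {Thu, Tue}: Wed is not in the set → false
  permit type = A: B == A is false
  disabled placard displayed: no → false
  NOT resident of the zone: yes → false
  vehicle length between 223 in and 329 in: 362 in [223, 329] is false
  snow emergency in effect: yes → true
  vehicle length > 208 in: 362 > 208 is true
  electric vehicle: no → false
  intended duration ≥ 644 min: 370 ≥ 644 is false
  intended duration > 93 min: 370 > 93 is true
  hour of day (0-23) ≥ 20: 12 ≥ 20 is false
  vehicle length < 169 in: 362 < 169 is false
Combine:
[1.1.1] true OR false = true
[1.1.2.1] false OR false = false
[1.1.2] NOT false = true
[1.1.3] exactly-one(false, false) = false
[1.1] true AND true AND false = false
[1] NOT false = true
[2.1] false AND false AND false AND true = false
[2.2.1.1] true AND false = false
[2.2.1.2] false OR true = true
[2.2.1] false AND true = false
[2.2] NOT false = true
[2] false OR true = true
[3] false → false (antecedent false ⇒ implication holds) = true
[root] true OR true OR true = true
Overall: true → permitted

Permitted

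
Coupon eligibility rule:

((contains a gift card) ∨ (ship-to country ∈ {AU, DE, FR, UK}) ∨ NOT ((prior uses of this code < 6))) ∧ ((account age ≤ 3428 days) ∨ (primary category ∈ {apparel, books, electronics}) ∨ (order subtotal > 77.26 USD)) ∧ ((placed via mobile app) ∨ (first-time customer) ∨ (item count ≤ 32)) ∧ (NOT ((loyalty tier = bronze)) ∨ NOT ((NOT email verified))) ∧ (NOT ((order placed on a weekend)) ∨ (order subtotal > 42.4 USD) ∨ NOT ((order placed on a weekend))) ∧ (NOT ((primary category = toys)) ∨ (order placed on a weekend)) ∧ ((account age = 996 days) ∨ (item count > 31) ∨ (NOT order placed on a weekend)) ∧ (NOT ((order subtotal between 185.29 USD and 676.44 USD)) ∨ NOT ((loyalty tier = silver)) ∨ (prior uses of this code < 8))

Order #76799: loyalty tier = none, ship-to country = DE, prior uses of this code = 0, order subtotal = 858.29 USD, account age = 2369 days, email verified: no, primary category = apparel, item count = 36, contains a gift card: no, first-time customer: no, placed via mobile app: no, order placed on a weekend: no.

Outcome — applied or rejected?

Atomic conditions:
  contains a gift card: no → false
  ship-to country ∈ {AU, DE, FR, UK}: DE is in the set → true
  prior uses of this code < 6: 0 < 6 is true
  account age ≤ 3428 days: 2369 ≤ 3428 is true
  primary category ∈ {apparel, books, electronics}: apparel is in the set → true
  order subtotal > 77.26 USD: 858.29 > 77.26 is true
  placed via mobile app: no → false
  first-time customer: no → false
  item count ≤ 32: 36 ≤ 32 is false
  loyalty tier = bronze: none == bronze is false
  NOT email verified: no → true
  order placed on a weekend: no → false
  order subtotal > 42.4 USD: 858.29 > 42.4 is true
  primary category = toys: apparel == toys is false
  account age = 996 days: 2369 == 996 is false
  item count > 31: 36 > 31 is true
  NOT order placed on a weekend: no → true
  order subtotal between 185.29 USD and 676.44 USD: 858.29 in [185.29, 676.44] is false
  loyalty tier = silver: none == silver is false
  prior uses of this code < 8: 0 < 8 is true
Combine:
[1.3] NOT true = false
[1] false OR true OR false = true
[2] true OR true OR true = true
[3] false OR false OR false = false
[4.1] NOT false = true
[4.2] NOT true = false
[4] true OR false = true
[5.1] NOT false = true
[5.3] NOT false = true
[5] true OR true OR true = true
[6.1] NOT false = true
[6] true OR false = true
[7] false OR true OR true = true
[8.1] NOT false = true
[8.2] NOT false = true
[8] true OR true OR true = true
[root] true AND true AND false AND true AND true AND true AND true AND true = false
Overall: false → rejected

Rejected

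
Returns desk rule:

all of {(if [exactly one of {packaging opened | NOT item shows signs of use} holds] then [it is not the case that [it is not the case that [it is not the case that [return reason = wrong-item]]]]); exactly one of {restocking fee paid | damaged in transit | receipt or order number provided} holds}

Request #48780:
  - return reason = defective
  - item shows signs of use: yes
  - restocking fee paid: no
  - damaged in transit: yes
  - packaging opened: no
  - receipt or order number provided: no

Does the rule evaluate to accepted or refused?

Atomic conditions:
  packaging opened: no → false
  NOT item shows signs of use: yes → false
  return reason = wrong-item: defective == wrong-item is false
  restocking fee paid: no → false
  damaged in transit: yes → true
  receipt or order number provided: no → false
Combine:
[1.1] exactly-one(false, false) = false
[1.2.1.1] NOT false = true
[1.2.1] NOT true = false
[1.2] NOT false = true
[1] false → true (antecedent false ⇒ implication holds) = true
[2] exactly-one(false, true, false) = true
[root] true AND true = true
Overall: true → accepted

Accepted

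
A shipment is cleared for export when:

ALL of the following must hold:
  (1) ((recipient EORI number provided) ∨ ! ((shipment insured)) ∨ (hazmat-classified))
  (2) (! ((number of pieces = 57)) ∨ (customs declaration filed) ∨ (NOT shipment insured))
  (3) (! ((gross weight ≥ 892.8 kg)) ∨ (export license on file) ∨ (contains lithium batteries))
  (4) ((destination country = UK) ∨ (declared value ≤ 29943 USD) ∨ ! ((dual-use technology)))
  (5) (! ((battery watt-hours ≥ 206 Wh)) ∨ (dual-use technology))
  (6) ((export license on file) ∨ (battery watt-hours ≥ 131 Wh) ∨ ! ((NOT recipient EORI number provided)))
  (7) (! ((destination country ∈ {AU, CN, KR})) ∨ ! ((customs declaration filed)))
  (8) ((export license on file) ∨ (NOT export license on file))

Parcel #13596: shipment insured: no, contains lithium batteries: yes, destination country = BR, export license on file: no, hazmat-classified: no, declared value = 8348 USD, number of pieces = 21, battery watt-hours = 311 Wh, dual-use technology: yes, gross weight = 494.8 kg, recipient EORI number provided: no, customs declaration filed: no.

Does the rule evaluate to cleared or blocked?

Atomic conditions:
  recipient EORI number provided: no → false
  shipment insured: no → false
  hazmat-classified: no → false
  number of pieces = 57: 21 == 57 is false
  customs declaration filed: no → false
  NOT shipment insured: no → true
  gross weight ≥ 892.8 kg: 494.8 ≥ 892.8 is false
  export license on file: no → false
  contains lithium batteries: yes → true
  destination country = UK: BR == UK is false
  declared value ≤ 29943 USD: 8348 ≤ 29943 is true
  dual-use technology: yes → true
  battery watt-hours ≥ 206 Wh: 311 ≥ 206 is true
  battery watt-hours ≥ 131 Wh: 311 ≥ 131 is true
  NOT recipient EORI number provided: no → true
  destination country ∈ {AU, CN, KR}: BR is not in the set → false
  NOT export license on file: no → true
Combine:
[1.2] NOT false = true
[1] false OR true OR false = true
[2.1] NOT false = true
[2] true OR false OR true = true
[3.1] NOT false = true
[3] true OR false OR true = true
[4.3] NOT true = false
[4] false OR true OR false = true
[5.1] NOT true = false
[5] false OR true = true
[6.3] NOT true = false
[6] false OR true OR false = true
[7.1] NOT false = true
[7.2] NOT false = true
[7] true OR true = true
[8] false OR true = true
[root] true AND true AND true AND true AND true AND true AND true AND true = true
Overall: true → cleared

Cleared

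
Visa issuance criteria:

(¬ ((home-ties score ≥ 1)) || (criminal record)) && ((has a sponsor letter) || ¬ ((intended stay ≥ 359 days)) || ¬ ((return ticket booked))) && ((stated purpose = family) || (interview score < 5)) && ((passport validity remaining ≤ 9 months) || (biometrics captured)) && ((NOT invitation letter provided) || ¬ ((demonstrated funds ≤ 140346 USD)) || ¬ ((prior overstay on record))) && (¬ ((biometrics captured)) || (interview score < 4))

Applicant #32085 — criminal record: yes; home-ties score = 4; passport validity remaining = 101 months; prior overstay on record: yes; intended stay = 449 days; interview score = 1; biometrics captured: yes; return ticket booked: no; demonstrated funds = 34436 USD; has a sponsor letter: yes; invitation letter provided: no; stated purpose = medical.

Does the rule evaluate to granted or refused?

Granted

Atomic conditions:
  home-ties score ≥ 1: 4 ≥ 1 is true
  criminal record: yes → true
  has a sponsor letter: yes → true
  intended stay ≥ 359 days: 449 ≥ 359 is true
  return ticket booked: no → false
  stated purpose = family: medical == family is false
  interview score < 5: 1 < 5 is true
  passport validity remaining ≤ 9 months: 101 ≤ 9 is false
  biometrics captured: yes → true
  NOT invitation letter provided: no → true
  demonstrated funds ≤ 140346 USD: 34436 ≤ 140346 is true
  prior overstay on record: yes → true
  interview score < 4: 1 < 4 is true
Combine:
[1.1] NOT true = false
[1] false OR true = true
[2.2] NOT true = false
[2.3] NOT false = true
[2] true OR false OR true = true
[3] false OR true = true
[4] false OR true = true
[5.2] NOT true = false
[5.3] NOT true = false
[5] true OR false OR false = true
[6.1] NOT true = false
[6] false OR true = true
[root] true AND true AND true AND true AND true AND true = true
Overall: true → granted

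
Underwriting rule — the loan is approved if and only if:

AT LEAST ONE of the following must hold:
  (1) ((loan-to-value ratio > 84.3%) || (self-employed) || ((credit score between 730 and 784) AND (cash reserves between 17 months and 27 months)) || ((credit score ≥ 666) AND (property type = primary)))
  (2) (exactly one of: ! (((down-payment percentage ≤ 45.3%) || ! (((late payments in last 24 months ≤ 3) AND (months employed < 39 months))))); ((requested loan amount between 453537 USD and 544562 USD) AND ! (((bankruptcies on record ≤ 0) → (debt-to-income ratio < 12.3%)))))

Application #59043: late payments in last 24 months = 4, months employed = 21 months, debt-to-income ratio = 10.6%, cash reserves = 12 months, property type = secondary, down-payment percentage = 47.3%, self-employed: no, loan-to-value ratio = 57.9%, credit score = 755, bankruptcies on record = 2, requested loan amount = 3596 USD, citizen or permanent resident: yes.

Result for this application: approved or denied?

Denied

Atomic conditions:
  loan-to-value ratio > 84.3%: 57.9 > 84.3 is false
  self-employed: no → false
  credit score between 730 and 784: 755 in [730, 784] is true
  cash reserves between 17 months and 27 months: 12 in [17, 27] is false
  credit score ≥ 666: 755 ≥ 666 is true
  property type = primary: secondary == primary is false
  down-payment percentage ≤ 45.3%: 47.3 ≤ 45.3 is false
  late payments in last 24 months ≤ 3: 4 ≤ 3 is false
  months employed < 39 months: 21 < 39 is true
  requested loan amount between 453537 USD and 544562 USD: 3596 in [453537, 544562] is false
  bankruptcies on record ≤ 0: 2 ≤ 0 is false
  debt-to-income ratio < 12.3%: 10.6 < 12.3 is true
Combine:
[1.3] true AND false = false
[1.4] true AND false = false
[1] false OR false OR false OR false = false
[2.1.1.2.1] false AND true = false
[2.1.1.2] NOT false = true
[2.1.1] false OR true = true
[2.1] NOT true = false
[2.2.2.1] false → true (antecedent false ⇒ implication holds) = true
[2.2.2] NOT true = false
[2.2] false AND false = false
[2] exactly-one(false, false) = false
[root] false OR false = false
Overall: false → denied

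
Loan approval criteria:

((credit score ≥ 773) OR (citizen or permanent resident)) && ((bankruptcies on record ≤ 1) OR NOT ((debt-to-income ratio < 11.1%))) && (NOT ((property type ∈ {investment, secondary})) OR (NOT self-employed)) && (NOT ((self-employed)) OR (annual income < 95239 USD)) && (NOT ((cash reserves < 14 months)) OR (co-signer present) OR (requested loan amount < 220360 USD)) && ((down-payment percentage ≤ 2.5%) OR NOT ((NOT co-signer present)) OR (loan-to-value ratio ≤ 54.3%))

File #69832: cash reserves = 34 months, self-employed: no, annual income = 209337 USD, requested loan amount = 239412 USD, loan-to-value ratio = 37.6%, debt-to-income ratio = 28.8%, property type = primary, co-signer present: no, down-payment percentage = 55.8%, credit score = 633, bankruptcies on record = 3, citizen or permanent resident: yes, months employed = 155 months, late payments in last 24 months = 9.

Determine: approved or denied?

Atomic conditions:
  credit score ≥ 773: 633 ≥ 773 is false
  citizen or permanent resident: yes → true
  bankruptcies on record ≤ 1: 3 ≤ 1 is false
  debt-to-income ratio < 11.1%: 28.8 < 11.1 is false
  property type ∈ {investment, secondary}: primary is not in the set → false
  NOT self-employed: no → true
  self-employed: no → false
  annual income < 95239 USD: 209337 < 95239 is false
  cash reserves < 14 months: 34 < 14 is false
  co-signer present: no → false
  requested loan amount < 220360 USD: 239412 < 220360 is false
  down-payment percentage ≤ 2.5%: 55.8 ≤ 2.5 is false
  NOT co-signer present: no → true
  loan-to-value ratio ≤ 54.3%: 37.6 ≤ 54.3 is true
Combine:
[1] false OR true = true
[2.2] NOT false = true
[2] false OR true = true
[3.1] NOT false = true
[3] true OR true = true
[4.1] NOT false = true
[4] true OR false = true
[5.1] NOT false = true
[5] true OR false OR false = true
[6.2] NOT true = false
[6] false OR false OR true = true
[root] true AND true AND true AND true AND true AND true = true
Overall: true → approved

Approved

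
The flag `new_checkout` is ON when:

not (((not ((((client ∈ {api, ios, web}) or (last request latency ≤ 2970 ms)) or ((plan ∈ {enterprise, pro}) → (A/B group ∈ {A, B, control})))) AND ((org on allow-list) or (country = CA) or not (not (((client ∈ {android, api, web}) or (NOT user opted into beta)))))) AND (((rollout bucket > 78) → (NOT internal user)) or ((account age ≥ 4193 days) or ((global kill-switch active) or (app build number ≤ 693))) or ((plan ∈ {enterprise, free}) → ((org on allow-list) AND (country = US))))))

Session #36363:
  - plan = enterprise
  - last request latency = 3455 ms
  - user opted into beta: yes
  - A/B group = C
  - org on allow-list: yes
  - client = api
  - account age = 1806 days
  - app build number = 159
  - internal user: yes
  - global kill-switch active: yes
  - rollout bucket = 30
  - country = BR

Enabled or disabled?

Enabled

Atomic conditions:
  client ∈ {api, ios, web}: api is in the set → true
  last request latency ≤ 2970 ms: 3455 ≤ 2970 is false
  plan ∈ {enterprise, pro}: enterprise is in the set → true
  A/B group ∈ {A, B, control}: C is not in the set → false
  org on allow-list: yes → true
  country = CA: BR == CA is false
  client ∈ {android, api, web}: api is in the set → true
  NOT user opted into beta: yes → false
  rollout bucket > 78: 30 > 78 is false
  NOT internal user: yes → false
  account age ≥ 4193 days: 1806 ≥ 4193 is false
  global kill-switch active: yes → true
  app build number ≤ 693: 159 ≤ 693 is true
  plan ∈ {enterprise, free}: enterprise is in the set → true
  country = US: BR == US is false
Combine:
[1.1.1.1.1] true OR false = true
[1.1.1.1.2] true → false = false
[1.1.1.1] true OR false = true
[1.1.1] NOT true = false
[1.1.2.3.1.1] true OR false = true
[1.1.2.3.1] NOT true = false
[1.1.2.3] NOT false = true
[1.1.2] true OR false OR true = true
[1.1] false AND true = false
[1.2.1] false → false (antecedent false ⇒ implication holds) = true
[1.2.2.2] true OR true = true
[1.2.2] false OR true = true
[1.2.3.2] true AND false = false
[1.2.3] true → false = false
[1.2] true OR true OR false = true
[1] false AND true = false
[root] NOT false = true
Overall: true → enabled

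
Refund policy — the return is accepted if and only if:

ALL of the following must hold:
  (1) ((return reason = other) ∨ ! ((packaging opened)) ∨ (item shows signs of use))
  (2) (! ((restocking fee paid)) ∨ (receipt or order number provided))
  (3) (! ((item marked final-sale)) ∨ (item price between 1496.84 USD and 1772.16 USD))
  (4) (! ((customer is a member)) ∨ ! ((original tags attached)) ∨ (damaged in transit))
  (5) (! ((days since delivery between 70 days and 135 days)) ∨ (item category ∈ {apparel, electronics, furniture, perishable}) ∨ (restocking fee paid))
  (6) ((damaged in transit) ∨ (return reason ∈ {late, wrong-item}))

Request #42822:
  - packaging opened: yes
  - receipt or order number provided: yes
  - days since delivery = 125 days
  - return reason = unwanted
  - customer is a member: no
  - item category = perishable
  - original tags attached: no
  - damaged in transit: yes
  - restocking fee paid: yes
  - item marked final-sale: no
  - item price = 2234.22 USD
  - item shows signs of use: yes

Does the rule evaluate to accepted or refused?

Atomic conditions:
  return reason = other: unwanted == other is false
  packaging opened: yes → true
  item shows signs of use: yes → true
  restocking fee paid: yes → true
  receipt or order number provided: yes → true
  item marked final-sale: no → false
  item price between 1496.84 USD and 1772.16 USD: 2234.22 in [1496.84, 1772.16] is false
  customer is a member: no → false
  original tags attached: no → false
  damaged in transit: yes → true
  days since delivery between 70 days and 135 days: 125 in [70, 135] is true
  item category ∈ {apparel, electronics, furniture, perishable}: perishable is in the set → true
  return reason ∈ {late, wrong-item}: unwanted is not in the set → false
Combine:
[1.2] NOT true = false
[1] false OR false OR true = true
[2.1] NOT true = false
[2] false OR true = true
[3.1] NOT false = true
[3] true OR false = true
[4.1] NOT false = true
[4.2] NOT false = true
[4] true OR true OR true = true
[5.1] NOT true = false
[5] false OR true OR true = true
[6] true OR false = true
[root] true AND true AND true AND true AND true AND true = true
Overall: true → accepted

Accepted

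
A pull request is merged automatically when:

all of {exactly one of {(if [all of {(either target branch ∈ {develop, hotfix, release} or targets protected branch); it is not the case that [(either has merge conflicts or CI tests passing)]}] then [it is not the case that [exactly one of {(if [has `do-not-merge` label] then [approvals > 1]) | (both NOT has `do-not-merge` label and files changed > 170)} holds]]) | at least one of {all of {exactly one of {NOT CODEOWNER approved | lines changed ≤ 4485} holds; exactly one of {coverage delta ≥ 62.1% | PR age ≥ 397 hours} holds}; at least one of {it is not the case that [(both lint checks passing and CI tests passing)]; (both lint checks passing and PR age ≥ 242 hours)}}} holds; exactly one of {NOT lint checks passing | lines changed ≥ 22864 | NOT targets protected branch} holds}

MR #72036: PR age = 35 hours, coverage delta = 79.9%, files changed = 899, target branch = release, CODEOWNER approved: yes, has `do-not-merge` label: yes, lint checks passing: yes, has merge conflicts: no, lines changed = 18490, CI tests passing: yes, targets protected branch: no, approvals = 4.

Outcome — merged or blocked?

Atomic conditions:
  target branch ∈ {develop, hotfix, release}: release is in the set → true
  targets protected branch: no → false
  has merge conflicts: no → false
  CI tests passing: yes → true
  has `do-not-merge` label: yes → true
  approvals > 1: 4 > 1 is true
  NOT has `do-not-merge` label: yes → false
  files changed > 170: 899 > 170 is true
  NOT CODEOWNER approved: yes → false
  lines changed ≤ 4485: 18490 ≤ 4485 is false
  coverage delta ≥ 62.1%: 79.9 ≥ 62.1 is true
  PR age ≥ 397 hours: 35 ≥ 397 is false
  lint checks passing: yes → true
  PR age ≥ 242 hours: 35 ≥ 242 is false
  NOT lint checks passing: yes → false
  lines changed ≥ 22864: 18490 ≥ 22864 is false
  NOT targets protected branch: no → true
Combine:
[1.1.1.1] true OR false = true
[1.1.1.2.1] false OR true = true
[1.1.1.2] NOT true = false
[1.1.1] true AND false = false
[1.1.2.1.1] true → true = true
[1.1.2.1.2] false AND true = false
[1.1.2.1] exactly-one(true, false) = true
[1.1.2] NOT true = false
[1.1] false → false (antecedent false ⇒ implication holds) = true
[1.2.1.1] exactly-one(false, false) = false
[1.2.1.2] exactly-one(true, false) = true
[1.2.1] false AND true = false
[1.2.2.1.1] true AND true = true
[1.2.2.1] NOT true = false
[1.2.2.2] true AND false = false
[1.2.2] false OR false = false
[1.2] false OR false = false
[1] exactly-one(true, false) = true
[2] exactly-one(false, false, true) = true
[root] true AND true = true
Overall: true → merged

Merged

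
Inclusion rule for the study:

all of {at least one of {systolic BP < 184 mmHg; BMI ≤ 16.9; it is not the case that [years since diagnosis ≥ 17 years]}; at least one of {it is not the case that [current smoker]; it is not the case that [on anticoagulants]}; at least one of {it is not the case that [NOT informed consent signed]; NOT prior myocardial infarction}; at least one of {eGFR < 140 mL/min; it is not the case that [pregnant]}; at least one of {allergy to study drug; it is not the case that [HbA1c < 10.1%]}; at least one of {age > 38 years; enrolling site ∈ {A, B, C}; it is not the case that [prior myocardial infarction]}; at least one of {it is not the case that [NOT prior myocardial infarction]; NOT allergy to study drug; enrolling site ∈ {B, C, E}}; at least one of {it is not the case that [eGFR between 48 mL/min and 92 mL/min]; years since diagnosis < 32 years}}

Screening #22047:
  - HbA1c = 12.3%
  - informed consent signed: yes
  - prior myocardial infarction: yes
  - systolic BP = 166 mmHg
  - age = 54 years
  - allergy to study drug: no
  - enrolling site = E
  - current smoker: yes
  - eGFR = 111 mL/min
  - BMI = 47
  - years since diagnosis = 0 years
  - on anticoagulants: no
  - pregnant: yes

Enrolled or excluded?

Enrolled

Atomic conditions:
  systolic BP < 184 mmHg: 166 < 184 is true
  BMI ≤ 16.9: 47 ≤ 16.9 is false
  years since diagnosis ≥ 17 years: 0 ≥ 17 is false
  current smoker: yes → true
  on anticoagulants: no → false
  NOT informed consent signed: yes → false
  NOT prior myocardial infarction: yes → false
  eGFR < 140 mL/min: 111 < 140 is true
  pregnant: yes → true
  allergy to study drug: no → false
  HbA1c < 10.1%: 12.3 < 10.1 is false
  age > 38 years: 54 > 38 is true
  enrolling site ∈ {A, B, C}: E is not in the set → false
  prior myocardial infarction: yes → true
  NOT allergy to study drug: no → true
  enrolling site ∈ {B, C, E}: E is in the set → true
  eGFR between 48 mL/min and 92 mL/min: 111 in [48, 92] is false
  years since diagnosis < 32 years: 0 < 32 is true
Combine:
[1.3] NOT false = true
[1] true OR false OR true = true
[2.1] NOT true = false
[2.2] NOT false = true
[2] false OR true = true
[3.1] NOT false = true
[3] true OR false = true
[4.2] NOT true = false
[4] true OR false = true
[5.2] NOT false = true
[5] false OR true = true
[6.3] NOT true = false
[6] true OR false OR false = true
[7.1] NOT false = true
[7] true OR true OR true = true
[8.1] NOT false = true
[8] true OR true = true
[root] true AND true AND true AND true AND true AND true AND true AND true = true
Overall: true → enrolled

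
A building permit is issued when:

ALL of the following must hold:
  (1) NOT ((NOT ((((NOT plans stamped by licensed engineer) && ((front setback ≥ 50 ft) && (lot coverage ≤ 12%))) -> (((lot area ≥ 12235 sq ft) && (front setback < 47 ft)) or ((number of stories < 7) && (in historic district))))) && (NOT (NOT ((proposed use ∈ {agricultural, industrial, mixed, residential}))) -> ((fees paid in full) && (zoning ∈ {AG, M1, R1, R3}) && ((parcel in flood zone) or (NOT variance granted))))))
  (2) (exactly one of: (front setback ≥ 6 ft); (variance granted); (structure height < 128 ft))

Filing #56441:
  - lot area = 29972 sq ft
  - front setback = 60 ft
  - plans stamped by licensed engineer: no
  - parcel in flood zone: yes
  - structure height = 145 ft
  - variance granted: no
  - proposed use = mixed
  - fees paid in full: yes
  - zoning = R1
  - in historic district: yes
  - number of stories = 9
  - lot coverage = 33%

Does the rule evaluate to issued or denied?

Atomic conditions:
  NOT plans stamped by licensed engineer: no → true
  front setback ≥ 50 ft: 60 ≥ 50 is true
  lot coverage ≤ 12%: 33 ≤ 12 is false
  lot area ≥ 12235 sq ft: 29972 ≥ 12235 is true
  front setback < 47 ft: 60 < 47 is false
  number of stories < 7: 9 < 7 is false
  in historic district: yes → true
  proposed use ∈ {agricultural, industrial, mixed, residential}: mixed is in the set → true
  fees paid in full: yes → true
  zoning ∈ {AG, M1, R1, R3}: R1 is in the set → true
  parcel in flood zone: yes → true
  NOT variance granted: no → true
  front setback ≥ 6 ft: 60 ≥ 6 is true
  variance granted: no → false
  structure height < 128 ft: 145 < 128 is false
Combine:
[1.1.1.1.1.2] true AND false = false
[1.1.1.1.1] true AND false = false
[1.1.1.1.2.1] true AND false = false
[1.1.1.1.2.2] false AND true = false
[1.1.1.1.2] false OR false = false
[1.1.1.1] false → false (antecedent false ⇒ implication holds) = true
[1.1.1] NOT true = false
[1.1.2.1.1] NOT true = false
[1.1.2.1] NOT false = true
[1.1.2.2.3] true OR true = true
[1.1.2.2] true AND true AND true = true
[1.1.2] true → true = true
[1.1] false AND true = false
[1] NOT false = true
[2] exactly-one(true, false, false) = true
[root] true AND true = true
Overall: true → issued

Issued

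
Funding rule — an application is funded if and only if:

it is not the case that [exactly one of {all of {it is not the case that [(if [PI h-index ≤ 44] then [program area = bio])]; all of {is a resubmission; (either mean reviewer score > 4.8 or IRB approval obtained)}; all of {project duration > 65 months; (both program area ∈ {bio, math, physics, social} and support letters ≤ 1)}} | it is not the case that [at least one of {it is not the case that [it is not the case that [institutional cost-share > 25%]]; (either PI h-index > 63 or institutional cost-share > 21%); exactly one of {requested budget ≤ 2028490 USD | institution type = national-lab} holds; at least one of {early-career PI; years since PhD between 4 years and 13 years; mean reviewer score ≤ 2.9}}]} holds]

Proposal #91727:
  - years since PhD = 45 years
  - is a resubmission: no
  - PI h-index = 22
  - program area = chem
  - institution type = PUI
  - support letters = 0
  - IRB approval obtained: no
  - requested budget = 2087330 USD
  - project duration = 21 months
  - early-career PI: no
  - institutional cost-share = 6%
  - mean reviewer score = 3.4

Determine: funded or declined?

Atomic conditions:
  PI h-index ≤ 44: 22 ≤ 44 is true
  program area = bio: chem == bio is false
  is a resubmission: no → false
  mean reviewer score > 4.8: 3.4 > 4.8 is false
  IRB approval obtained: no → false
  project duration > 65 months: 21 > 65 is false
  program area ∈ {bio, math, physics, social}: chem is not in the set → false
  support letters ≤ 1: 0 ≤ 1 is true
  institutional cost-share > 25%: 6 > 25 is false
  PI h-index > 63: 22 > 63 is false
  institutional cost-share > 21%: 6 > 21 is false
  requested budget ≤ 2028490 USD: 2087330 ≤ 2028490 is false
  institution type = national-lab: PUI == national-lab is false
  early-career PI: no → false
  years since PhD between 4 years and 13 years: 45 in [4, 13] is false
  mean reviewer score ≤ 2.9: 3.4 ≤ 2.9 is false
Combine:
[1.1.1.1] true → false = false
[1.1.1] NOT false = true
[1.1.2.2] false OR false = false
[1.1.2] false AND false = false
[1.1.3.2] false AND true = false
[1.1.3] false AND false = false
[1.1] true AND false AND false = false
[1.2.1.1.1] NOT false = true
[1.2.1.1] NOT true = false
[1.2.1.2] false OR false = false
[1.2.1.3] exactly-one(false, false) = false
[1.2.1.4] false OR false OR false = false
[1.2.1] false OR false OR false OR false = false
[1.2] NOT false = true
[1] exactly-one(false, true) = true
[root] NOT true = false
Overall: false → declined

Declined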